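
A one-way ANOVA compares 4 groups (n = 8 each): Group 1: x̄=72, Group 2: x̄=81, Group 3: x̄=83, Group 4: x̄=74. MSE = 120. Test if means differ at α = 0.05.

Grand mean = 77.5. SS_between = 680.0, MS_between = 226.67. F = 1.889, F_crit ≈ 2.947. Fail to reject H₀.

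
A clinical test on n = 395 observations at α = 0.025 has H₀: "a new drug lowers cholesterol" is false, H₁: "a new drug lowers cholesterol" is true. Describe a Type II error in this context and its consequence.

Type II error: failing to reject H₀ when it is false — concluding that a new drug lowers cholesterol is not supported when in fact it is. Consequence: shelving an effective drug — patients miss out on a treatment that would have helped.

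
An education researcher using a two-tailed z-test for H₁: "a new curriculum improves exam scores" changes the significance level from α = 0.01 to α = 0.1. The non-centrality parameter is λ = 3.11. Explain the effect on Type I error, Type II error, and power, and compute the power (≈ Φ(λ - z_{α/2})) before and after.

Increasing α from 0.01 to 0.1:
• Type I error rate increases (α is the Type I rate by definition).
• Critical value moves from z_{α/2} = 2.576 to 1.645, so power = Φ(λ - z_{α/2}) goes from Φ(3.11 - 2.576) = 0.703 to Φ(3.11 - 1.645) = 0.929.
• Type II error rate β = 1 - power therefore decreases (0.297 → 0.071).
Appropriate when false negatives are costly — here, keeping the old curriculum when the new one would have helped students.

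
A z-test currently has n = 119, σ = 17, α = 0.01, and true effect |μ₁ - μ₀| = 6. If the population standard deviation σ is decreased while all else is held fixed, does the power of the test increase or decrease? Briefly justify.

Power increases: a smaller σ shrinks the standard error σ/√n, moving the sampling distribution under H₁ further from the critical value.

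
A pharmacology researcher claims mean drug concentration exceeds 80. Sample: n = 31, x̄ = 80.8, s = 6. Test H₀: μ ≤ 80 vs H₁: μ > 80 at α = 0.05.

t = (80.8 - 80)/(6/√31) = 0.742, df = 30. Critical t = 1.697. Fail to reject H₀.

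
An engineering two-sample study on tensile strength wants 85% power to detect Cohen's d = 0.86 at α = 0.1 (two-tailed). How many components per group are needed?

z_{α/2} = 1.645, z_β = Φ⁻¹(0.85) = 1.036. For large effect (d = 0.86): n per group = 2(z_{α/2} + z_β)²/d² = 2(1.645 + 1.036)²/0.86² = 19.4 → 20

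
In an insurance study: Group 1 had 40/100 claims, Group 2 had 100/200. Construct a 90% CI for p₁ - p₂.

p̂₁ = 0.4, p̂₂ = 0.5. Difference = -0.1. CI = (-0.199, -0.001)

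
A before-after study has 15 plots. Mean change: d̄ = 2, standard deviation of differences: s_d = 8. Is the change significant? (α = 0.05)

t = d̄/(s_d/√n) = 2/(8/√15) = 0.968. df = 14, critical t = ±2.145. Fail to reject H₀.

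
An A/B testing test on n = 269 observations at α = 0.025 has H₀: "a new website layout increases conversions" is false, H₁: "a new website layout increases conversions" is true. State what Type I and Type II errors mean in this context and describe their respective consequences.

Type I (false positive): concluding that a new website layout increases conversions when it is not — rolling out a layout that doesn't actually help — wasted engineering effort. Type II (false negative): failing to conclude that a new website layout increases conversions when it is — discarding a layout that would have improved conversions — lost revenue. Which is costlier depends on domain priorities and is a judgement call rather than a statistical fact.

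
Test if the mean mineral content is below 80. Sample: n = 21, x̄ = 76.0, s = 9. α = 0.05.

t = (76.0 - 80)/(9/√21) = -2.037, df = 20. Critical t = -1.725. Reject H₀.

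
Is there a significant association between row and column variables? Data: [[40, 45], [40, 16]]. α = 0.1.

χ² = 8.168. df = 1, critical = 2.706. Reject H₀. Variables are dependent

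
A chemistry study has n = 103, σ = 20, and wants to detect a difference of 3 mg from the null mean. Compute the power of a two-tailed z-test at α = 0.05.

SE = σ/√n = 20/√103 = 1.971. Non-centrality λ = d/SE = 3/1.971 = 1.522. Power ≈ Φ(λ - z_{α/2}) = Φ(1.522 - 1.96) = Φ(-0.438) = 0.331.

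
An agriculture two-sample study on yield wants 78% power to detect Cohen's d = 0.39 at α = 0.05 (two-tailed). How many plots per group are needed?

z_{α/2} = 1.96, z_β = Φ⁻¹(0.78) = 0.772. For small effect (d = 0.39): n per group = 2(z_{α/2} + z_β)²/d² = 2(1.96 + 0.772)²/0.39² = 98.1 → 99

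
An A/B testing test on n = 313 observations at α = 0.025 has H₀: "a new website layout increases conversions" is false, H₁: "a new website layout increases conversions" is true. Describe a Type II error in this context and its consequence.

Type II error: failing to reject H₀ when it is false — concluding that a new website layout increases conversions is not supported when in fact it is. Consequence: discarding a layout that would have improved conversions — lost revenue.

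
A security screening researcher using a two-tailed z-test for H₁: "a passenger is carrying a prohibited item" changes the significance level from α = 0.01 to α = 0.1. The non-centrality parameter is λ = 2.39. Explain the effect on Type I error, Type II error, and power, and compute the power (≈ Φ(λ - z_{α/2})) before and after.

Increasing α from 0.01 to 0.1:
• Type I error rate increases (α is the Type I rate by definition).
• Critical value moves from z_{α/2} = 2.576 to 1.645, so power = Φ(λ - z_{α/2}) goes from Φ(2.39 - 2.576) = 0.426 to Φ(2.39 - 1.645) = 0.772.
• Type II error rate β = 1 - power therefore decreases (0.574 → 0.228).
Appropriate when false negatives are costly — here, letting a prohibited item through — security breach.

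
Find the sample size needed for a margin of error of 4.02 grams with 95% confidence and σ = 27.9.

n = (z*σ/E)² = (1.96×27.9/4.02)² = 185.04 → n = 186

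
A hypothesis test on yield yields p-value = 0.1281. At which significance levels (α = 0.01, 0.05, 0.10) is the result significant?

p = 0.1281. Not significant at any of the given levels.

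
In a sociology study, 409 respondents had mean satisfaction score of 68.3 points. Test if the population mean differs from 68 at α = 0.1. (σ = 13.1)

z = (x̄ - μ₀)/(σ/√n) = (68.3 - 68)/(13.1/√409) = 0.463. Critical value: ±1.645. Since |0.463| ≤ 1.645, Fail to reject H₀.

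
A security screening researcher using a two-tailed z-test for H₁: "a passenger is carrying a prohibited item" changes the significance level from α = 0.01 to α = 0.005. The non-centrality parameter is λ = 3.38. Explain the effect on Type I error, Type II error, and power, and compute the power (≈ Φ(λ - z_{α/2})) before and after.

Decreasing α from 0.01 to 0.005:
• Type I error rate decreases (α is the Type I rate by definition).
• Critical value moves from z_{α/2} = 2.576 to 2.807, so power = Φ(λ - z_{α/2}) goes from Φ(3.38 - 2.576) = 0.789 to Φ(3.38 - 2.807) = 0.717.
• Type II error rate β = 1 - power therefore increases (0.211 → 0.283).
Appropriate when false positives are costly — here, detaining an innocent passenger — delay and inconvenience.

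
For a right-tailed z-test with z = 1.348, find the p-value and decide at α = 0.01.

p = P(Z > 1.348) = 1 - Φ(1.348) ≈ 0.0888. Since p ≥ 0.01, fail to reject H₀ (not significant) at α = 0.01.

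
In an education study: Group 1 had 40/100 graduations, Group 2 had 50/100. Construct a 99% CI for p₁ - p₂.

p̂₁ = 0.4, p̂₂ = 0.5. Difference = -0.1. CI = (-0.28, 0.08)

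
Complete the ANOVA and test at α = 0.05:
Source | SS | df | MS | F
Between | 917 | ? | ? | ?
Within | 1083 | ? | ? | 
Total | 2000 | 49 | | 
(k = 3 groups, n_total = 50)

df_between = 2, df_within = 47. MS_between = 458.5, MS_within = 23.04. F = 19.898, F_crit ≈ 3.195. Reject H₀.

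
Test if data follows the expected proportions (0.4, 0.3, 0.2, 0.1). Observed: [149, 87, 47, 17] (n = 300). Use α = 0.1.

Expected: [120.0, 90.0, 60.0, 30.0]. χ² = 15.558. df = 3, critical = 6.251. Reject H₀.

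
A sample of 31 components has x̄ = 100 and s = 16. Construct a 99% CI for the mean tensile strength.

CI = x̄ ± t*(s/√n) = 100 ± 2.75(16/√31) = (92.1, 107.9)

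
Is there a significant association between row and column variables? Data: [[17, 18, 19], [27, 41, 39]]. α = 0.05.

χ² = 0.772. df = 2, critical = 5.991. Fail to reject H₀. No evidence of dependence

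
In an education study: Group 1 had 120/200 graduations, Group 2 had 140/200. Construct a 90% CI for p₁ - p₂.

p̂₁ = 0.6, p̂₂ = 0.7. Difference = -0.1. CI = (-0.178, -0.022)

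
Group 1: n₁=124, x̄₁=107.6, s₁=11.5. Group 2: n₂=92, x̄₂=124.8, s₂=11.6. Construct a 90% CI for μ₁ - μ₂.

Difference = -17.2. SE = √(11.5²/124 + 11.6²/92) = 1.59. CI = (-19.82, -14.58)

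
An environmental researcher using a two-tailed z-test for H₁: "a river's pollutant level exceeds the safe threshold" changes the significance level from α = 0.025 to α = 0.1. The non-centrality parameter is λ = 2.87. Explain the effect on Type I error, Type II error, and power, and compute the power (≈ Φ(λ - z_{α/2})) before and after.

Increasing α from 0.025 to 0.1:
• Type I error rate increases (α is the Type I rate by definition).
• Critical value moves from z_{α/2} = 2.241 to 1.645, so power = Φ(λ - z_{α/2}) goes from Φ(2.87 - 2.241) = 0.735 to Φ(2.87 - 1.645) = 0.89.
• Type II error rate β = 1 - power therefore decreases (0.265 → 0.11).
Appropriate when false negatives are costly — here, allowing unsafe pollution to continue.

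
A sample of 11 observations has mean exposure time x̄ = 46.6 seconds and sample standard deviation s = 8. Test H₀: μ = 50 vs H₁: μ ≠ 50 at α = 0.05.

t = (x̄ - μ₀)/(s/√n) = (46.6 - 50)/(8/√11) = -1.41. df = 10, critical t = ±2.228. Fail to reject H₀.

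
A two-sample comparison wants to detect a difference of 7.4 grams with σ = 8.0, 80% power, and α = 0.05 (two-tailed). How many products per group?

n per group = 2(z_α/2 + z_β)²σ²/d² = 2×(1.96 + 0.84)²×8.0²/7.4² = 18.3 → n = 19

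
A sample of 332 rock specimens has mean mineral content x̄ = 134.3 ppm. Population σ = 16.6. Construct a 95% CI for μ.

CI = x̄ ± z*(σ/√n) = 134.3 ± 1.96(16.6/√332) = 134.3 ± 1.79 = (132.51, 136.09)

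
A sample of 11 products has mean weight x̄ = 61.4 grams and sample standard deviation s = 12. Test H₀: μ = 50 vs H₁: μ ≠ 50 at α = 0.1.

t = (x̄ - μ₀)/(s/√n) = (61.4 - 50)/(12/√11) = 3.151. df = 10, critical t = ±1.812. Reject H₀.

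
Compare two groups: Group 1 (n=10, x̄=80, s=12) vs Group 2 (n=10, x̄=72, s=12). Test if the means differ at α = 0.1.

Pooled sp = 12.0. t = 1.491, df = 18. Critical t = ±1.734. Fail to reject H₀.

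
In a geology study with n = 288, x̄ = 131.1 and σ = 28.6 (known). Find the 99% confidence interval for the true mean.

CI = x̄ ± z*(σ/√n) = 131.1 ± 2.576(28.6/√288) = 131.1 ± 4.34 = (126.76, 135.44)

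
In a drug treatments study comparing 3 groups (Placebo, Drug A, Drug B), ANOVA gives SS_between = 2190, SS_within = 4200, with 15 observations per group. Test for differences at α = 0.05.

df_between = 2, df_within = 42. F = MS_between/MS_within = 1095.0/100.0 = 10.95. F_crit ≈ 3.22. Reject H₀. At least one mean differs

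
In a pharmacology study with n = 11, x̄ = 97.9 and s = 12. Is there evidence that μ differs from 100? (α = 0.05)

t = (x̄ - μ₀)/(s/√n) = (97.9 - 100)/(12/√11) = -0.58. df = 10, critical t = ±2.228. Fail to reject H₀.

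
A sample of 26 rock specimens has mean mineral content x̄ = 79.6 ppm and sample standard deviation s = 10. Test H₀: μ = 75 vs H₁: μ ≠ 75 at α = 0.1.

t = (x̄ - μ₀)/(s/√n) = (79.6 - 75)/(10/√26) = 2.346. df = 25, critical t = ±1.708. Reject H₀.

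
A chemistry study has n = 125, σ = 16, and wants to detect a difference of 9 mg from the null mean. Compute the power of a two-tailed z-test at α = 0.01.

SE = σ/√n = 16/√125 = 1.431. Non-centrality λ = d/SE = 9/1.431 = 6.289. Power ≈ Φ(λ - z_{α/2}) = Φ(6.289 - 2.576) = Φ(3.713) = 1.0.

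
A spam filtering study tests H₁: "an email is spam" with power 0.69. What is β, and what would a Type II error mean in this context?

β = 1 - power = 1 - 0.69 = 0.31. A Type II error is failing to reject H₀ when H₀ is false (false negative) — here, failing to conclude that an email is spam when in fact it is true. Consequence: a spam email lands in the inbox.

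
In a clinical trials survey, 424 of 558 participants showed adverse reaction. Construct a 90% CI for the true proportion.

p̂ = 0.76. CI = p̂ ± z*√(p̂(1-p̂)/n) = (0.73, 0.79)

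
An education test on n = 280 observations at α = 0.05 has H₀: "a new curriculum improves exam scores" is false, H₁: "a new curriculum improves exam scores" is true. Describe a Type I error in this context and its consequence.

Type I error: rejecting H₀ when it is true — concluding that a new curriculum improves exam scores when in fact it is not. Consequence: adopting a curriculum that gives no real benefit — disruption for nothing.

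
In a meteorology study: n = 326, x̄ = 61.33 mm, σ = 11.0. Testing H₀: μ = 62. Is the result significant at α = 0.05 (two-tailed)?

z = (61.33 - 62)/(11.0/√326) = -1.1. Since |z| ≤ 1.96, not significant at α = 0.05.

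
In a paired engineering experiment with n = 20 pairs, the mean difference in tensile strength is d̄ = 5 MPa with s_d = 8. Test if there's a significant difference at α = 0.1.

t = d̄/(s_d/√n) = 5/(8/√20) = 2.795. df = 19, critical t = ±1.729. Reject H₀.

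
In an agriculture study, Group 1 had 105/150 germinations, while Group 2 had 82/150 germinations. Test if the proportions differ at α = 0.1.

p̂₁ = 0.7, p̂₂ = 0.547, pooled p̂ = 0.623. z = 2.74. Critical: ±1.645. Reject H₀.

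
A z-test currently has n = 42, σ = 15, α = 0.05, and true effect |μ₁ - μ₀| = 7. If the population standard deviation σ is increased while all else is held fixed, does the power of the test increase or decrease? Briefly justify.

Power decreases: a larger σ inflates the standard error σ/√n, pulling the sampling distribution under H₁ back toward the critical value.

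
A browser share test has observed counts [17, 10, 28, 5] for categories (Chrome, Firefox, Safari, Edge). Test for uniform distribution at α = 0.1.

Expected = 15 each. χ² = Σ(O-E)²/E = 19.867. df = 3, critical value = 6.251. Reject H₀.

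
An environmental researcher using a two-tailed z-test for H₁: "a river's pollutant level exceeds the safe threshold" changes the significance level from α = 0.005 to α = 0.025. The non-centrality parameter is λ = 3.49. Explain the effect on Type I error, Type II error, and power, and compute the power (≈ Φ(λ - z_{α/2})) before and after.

Increasing α from 0.005 to 0.025:
• Type I error rate increases (α is the Type I rate by definition).
• Critical value moves from z_{α/2} = 2.807 to 2.241, so power = Φ(λ - z_{α/2}) goes from Φ(3.49 - 2.807) = 0.753 to Φ(3.49 - 2.241) = 0.894.
• Type II error rate β = 1 - power therefore decreases (0.247 → 0.106).
Appropriate when false negatives are costly — here, allowing unsafe pollution to continue.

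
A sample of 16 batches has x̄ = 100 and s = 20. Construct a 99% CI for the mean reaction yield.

CI = x̄ ± t*(s/√n) = 100 ± 2.947(20/√16) = (85.27, 114.73)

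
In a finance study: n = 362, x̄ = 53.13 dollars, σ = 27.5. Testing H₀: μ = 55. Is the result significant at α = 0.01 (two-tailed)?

z = (53.13 - 55)/(27.5/√362) = -1.294. Since |z| ≤ 2.576, not significant at α = 0.01.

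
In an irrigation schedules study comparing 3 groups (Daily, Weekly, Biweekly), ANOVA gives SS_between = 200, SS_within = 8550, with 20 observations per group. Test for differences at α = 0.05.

df_between = 2, df_within = 57. F = MS_between/MS_within = 100.0/150.0 = 0.667. F_crit ≈ 3.159. Fail to reject H₀.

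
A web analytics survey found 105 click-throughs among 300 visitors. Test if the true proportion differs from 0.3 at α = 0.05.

p̂ = 0.35, p₀ = 0.3. z = (p̂ - p₀)/√(p₀(1-p₀)/n) = 1.89. Critical: ±1.96. Fail to reject H₀.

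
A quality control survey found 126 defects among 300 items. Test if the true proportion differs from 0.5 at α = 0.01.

p̂ = 0.42, p₀ = 0.5. z = (p̂ - p₀)/√(p₀(1-p₀)/n) = -2.771. Critical: ±2.576. Reject H₀.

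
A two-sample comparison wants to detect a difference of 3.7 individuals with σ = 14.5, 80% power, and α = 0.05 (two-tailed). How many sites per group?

n per group = 2(z_α/2 + z_β)²σ²/d² = 2×(1.96 + 0.84)²×14.5²/3.7² = 240.8 → n = 241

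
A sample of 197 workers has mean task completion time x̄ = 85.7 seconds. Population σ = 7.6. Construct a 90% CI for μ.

CI = x̄ ± z*(σ/√n) = 85.7 ± 1.645(7.6/√197) = 85.7 ± 0.89 = (84.81, 86.59)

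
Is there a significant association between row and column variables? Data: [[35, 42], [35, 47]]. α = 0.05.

χ² = 0.124. df = 1, critical = 3.841. Fail to reject H₀. No evidence of dependence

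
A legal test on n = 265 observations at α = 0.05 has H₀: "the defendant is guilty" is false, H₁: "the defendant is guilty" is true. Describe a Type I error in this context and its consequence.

Type I error: rejecting H₀ when it is true — concluding that the defendant is guilty when in fact it is not. Consequence: convicting an innocent person.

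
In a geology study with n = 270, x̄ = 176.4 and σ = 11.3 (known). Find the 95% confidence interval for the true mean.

CI = x̄ ± z*(σ/√n) = 176.4 ± 1.96(11.3/√270) = 176.4 ± 1.35 = (175.05, 177.75)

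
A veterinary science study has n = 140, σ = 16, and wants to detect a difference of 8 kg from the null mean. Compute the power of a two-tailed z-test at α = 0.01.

SE = σ/√n = 16/√140 = 1.352. Non-centrality λ = d/SE = 8/1.352 = 5.916. Power ≈ Φ(λ - z_{α/2}) = Φ(5.916 - 2.576) = Φ(3.34) = 1.0.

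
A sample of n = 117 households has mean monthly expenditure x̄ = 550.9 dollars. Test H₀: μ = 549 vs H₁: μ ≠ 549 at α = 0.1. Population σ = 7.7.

z = (x̄ - μ₀)/(σ/√n) = (550.9 - 549)/(7.7/√117) = 2.669. Critical value: ±1.645. Since |2.669| > 1.645, Reject H₀.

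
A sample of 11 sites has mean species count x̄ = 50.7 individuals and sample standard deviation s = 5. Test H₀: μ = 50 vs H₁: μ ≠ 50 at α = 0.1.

t = (x̄ - μ₀)/(s/√n) = (50.7 - 50)/(5/√11) = 0.464. df = 10, critical t = ±1.812. Fail to reject H₀.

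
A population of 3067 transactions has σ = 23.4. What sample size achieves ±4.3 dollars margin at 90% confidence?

Without FPC: n₀ = (1.645×23.4/4.3)² = 80.136. With FPC: n = n₀N/(n₀+N-1) = 78.1 → n = 79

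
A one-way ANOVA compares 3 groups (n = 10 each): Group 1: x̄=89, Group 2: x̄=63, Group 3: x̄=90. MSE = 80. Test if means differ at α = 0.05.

Grand mean = 80.67. SS_between = 4686.67, MS_between = 2343.33. F = 29.292, F_crit ≈ 3.354. Reject H₀.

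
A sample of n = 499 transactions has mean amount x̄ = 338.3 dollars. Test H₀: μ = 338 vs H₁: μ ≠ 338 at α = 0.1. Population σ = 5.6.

z = (x̄ - μ₀)/(σ/√n) = (338.3 - 338)/(5.6/√499) = 1.197. Critical value: ±1.645. Since |1.197| ≤ 1.645, Fail to reject H₀.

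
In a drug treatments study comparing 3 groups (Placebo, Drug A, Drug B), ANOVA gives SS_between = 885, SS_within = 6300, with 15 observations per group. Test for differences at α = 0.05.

df_between = 2, df_within = 42. F = MS_between/MS_within = 442.5/150.0 = 2.95. F_crit ≈ 3.22. Fail to reject H₀.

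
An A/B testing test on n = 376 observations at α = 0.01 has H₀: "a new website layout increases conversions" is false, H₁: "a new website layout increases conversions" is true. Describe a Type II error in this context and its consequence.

Type II error: failing to reject H₀ when it is false — concluding that a new website layout increases conversions is not supported when in fact it is. Consequence: discarding a layout that would have improved conversions — lost revenue.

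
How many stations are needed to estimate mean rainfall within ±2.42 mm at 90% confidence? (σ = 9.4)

n = (z*σ/E)² = (1.645×9.4/2.42)² = 40.8 → n = 41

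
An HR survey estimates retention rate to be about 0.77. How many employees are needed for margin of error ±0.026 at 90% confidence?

n = z²p(1-p)/E² = 1.645²×0.77×0.23/0.026² = 708.9 → n = 709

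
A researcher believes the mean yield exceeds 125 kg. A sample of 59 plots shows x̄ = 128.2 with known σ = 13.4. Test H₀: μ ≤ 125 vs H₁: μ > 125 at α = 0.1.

z = 1.834. Critical value: 1.28. Reject H₀.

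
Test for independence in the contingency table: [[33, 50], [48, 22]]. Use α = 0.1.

χ² = 12.653. df = 1, critical = 2.706. Reject H₀. Variables are dependent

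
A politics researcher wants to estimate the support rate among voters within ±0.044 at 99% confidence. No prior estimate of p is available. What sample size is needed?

Conservative approach: use p = 0.5 (maximizes p(1-p) = 0.25). n = z²(0.25)/E² = 2.576²×0.25/0.044² = 856.9 → n = 857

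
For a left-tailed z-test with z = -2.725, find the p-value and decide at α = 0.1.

p = P(Z < -2.725) = Φ(-2.725) ≈ 0.0032. Since p < 0.1, reject H₀ (significant) at α = 0.1.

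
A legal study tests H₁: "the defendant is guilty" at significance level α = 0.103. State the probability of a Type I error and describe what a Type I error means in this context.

P(Type I error) = α = 0.103. A Type I error is rejecting H₀ when H₀ is actually true (false positive) — here, concluding that the defendant is guilty when in fact this is not the case. Consequence: convicting an innocent person.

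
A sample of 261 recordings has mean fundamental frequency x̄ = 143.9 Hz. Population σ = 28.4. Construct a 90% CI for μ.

CI = x̄ ± z*(σ/√n) = 143.9 ± 1.645(28.4/√261) = 143.9 ± 2.89 = (141.01, 146.79)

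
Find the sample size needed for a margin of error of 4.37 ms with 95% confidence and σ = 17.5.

n = (z*σ/E)² = (1.96×17.5/4.37)² = 61.6 → n = 62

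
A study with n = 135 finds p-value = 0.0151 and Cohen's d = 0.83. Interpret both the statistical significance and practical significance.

Statistically significant (p = 0.0151 < 0.05). Cohen's d = 0.83 indicates a large effect size. Both statistical and practical significance should be considered.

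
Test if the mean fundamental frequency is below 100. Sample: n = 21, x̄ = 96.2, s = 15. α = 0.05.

t = (96.2 - 100)/(15/√21) = -1.161, df = 20. Critical t = -1.725. Fail to reject H₀.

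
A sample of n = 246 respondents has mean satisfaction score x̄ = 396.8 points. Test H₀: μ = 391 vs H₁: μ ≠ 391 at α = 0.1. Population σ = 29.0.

z = (x̄ - μ₀)/(σ/√n) = (396.8 - 391)/(29.0/√246) = 3.137. Critical value: ±1.645. Since |3.137| > 1.645, Reject H₀.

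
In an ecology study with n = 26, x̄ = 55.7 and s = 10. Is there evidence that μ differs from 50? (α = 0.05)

t = (x̄ - μ₀)/(s/√n) = (55.7 - 50)/(10/√26) = 2.906. df = 25, critical t = ±2.06. Reject H₀.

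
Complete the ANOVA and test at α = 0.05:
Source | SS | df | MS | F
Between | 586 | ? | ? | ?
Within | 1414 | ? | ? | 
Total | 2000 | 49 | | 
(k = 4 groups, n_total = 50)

df_between = 3, df_within = 46. MS_between = 195.33, MS_within = 30.74. F = 6.355, F_crit ≈ 2.807. Reject H₀.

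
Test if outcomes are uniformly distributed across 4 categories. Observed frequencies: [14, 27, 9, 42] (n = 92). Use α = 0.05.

Expected = 23 each. χ² = Σ(O-E)²/E = 28.435. df = 3, critical value = 7.815. Reject H₀.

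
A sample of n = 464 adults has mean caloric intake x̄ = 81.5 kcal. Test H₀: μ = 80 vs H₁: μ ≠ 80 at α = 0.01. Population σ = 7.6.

z = (x̄ - μ₀)/(σ/√n) = (81.5 - 80)/(7.6/√464) = 4.251. Critical value: ±2.576. Since |4.251| > 2.576, Reject H₀.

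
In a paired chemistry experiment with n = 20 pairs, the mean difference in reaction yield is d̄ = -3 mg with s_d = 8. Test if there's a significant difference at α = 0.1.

t = d̄/(s_d/√n) = -3/(8/√20) = -1.677. df = 19, critical t = ±1.729. Fail to reject H₀.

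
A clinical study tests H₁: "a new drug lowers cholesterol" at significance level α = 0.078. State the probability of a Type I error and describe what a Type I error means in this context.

P(Type I error) = α = 0.078. A Type I error is rejecting H₀ when H₀ is actually true (false positive) — here, concluding that a new drug lowers cholesterol when in fact this is not the case. Consequence: approving an ineffective drug — patients take a useless medication and may skip effective alternatives.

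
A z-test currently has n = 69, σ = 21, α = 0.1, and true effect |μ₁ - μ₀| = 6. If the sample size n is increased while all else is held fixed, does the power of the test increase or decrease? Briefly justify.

Power increases: a larger n shrinks the standard error σ/√n, moving the sampling distribution under H₁ further from the critical value.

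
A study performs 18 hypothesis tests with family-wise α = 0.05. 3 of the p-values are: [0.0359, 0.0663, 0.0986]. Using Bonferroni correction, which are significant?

Bonferroni α = 0.05/18 = 0.00278. None of the given p-values are significant.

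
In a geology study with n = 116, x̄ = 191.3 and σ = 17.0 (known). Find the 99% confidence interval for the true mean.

CI = x̄ ± z*(σ/√n) = 191.3 ± 2.576(17.0/√116) = 191.3 ± 4.07 = (187.23, 195.37)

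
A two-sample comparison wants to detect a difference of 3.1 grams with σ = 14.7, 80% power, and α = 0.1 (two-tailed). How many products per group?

n per group = 2(z_α/2 + z_β)²σ²/d² = 2×(1.645 + 0.84)²×14.7²/3.1² = 277.7 → n = 278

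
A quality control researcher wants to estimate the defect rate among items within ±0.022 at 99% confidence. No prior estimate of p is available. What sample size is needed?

Conservative approach: use p = 0.5 (maximizes p(1-p) = 0.25). n = z²(0.25)/E² = 2.576²×0.25/0.022² = 3427.6 → n = 3428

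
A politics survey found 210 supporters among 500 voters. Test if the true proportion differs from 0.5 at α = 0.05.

p̂ = 0.42, p₀ = 0.5. z = (p̂ - p₀)/√(p₀(1-p₀)/n) = -3.578. Critical: ±1.96. Reject H₀.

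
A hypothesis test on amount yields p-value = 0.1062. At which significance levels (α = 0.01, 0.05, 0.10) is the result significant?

p = 0.1062. Not significant at any of the given levels.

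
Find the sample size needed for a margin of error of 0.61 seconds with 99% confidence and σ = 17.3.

n = (z*σ/E)² = (2.576×17.3/0.61)² = 5337.3 → n = 5338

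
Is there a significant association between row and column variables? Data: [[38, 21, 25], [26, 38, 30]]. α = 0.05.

χ² = 7.063. df = 2, critical = 5.991. Reject H₀. Variables are dependent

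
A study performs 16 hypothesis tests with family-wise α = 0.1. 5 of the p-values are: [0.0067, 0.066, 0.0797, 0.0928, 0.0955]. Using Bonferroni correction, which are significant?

Bonferroni α = 0.1/16 = 0.00625. None of the given p-values are significant.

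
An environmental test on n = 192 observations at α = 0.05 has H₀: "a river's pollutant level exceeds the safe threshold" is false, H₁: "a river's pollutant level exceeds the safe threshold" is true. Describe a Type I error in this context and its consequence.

Type I error: rejecting H₀ when it is true — concluding that a river's pollutant level exceeds the safe threshold when in fact it is not. Consequence: shutting down a compliant factory unnecessarily.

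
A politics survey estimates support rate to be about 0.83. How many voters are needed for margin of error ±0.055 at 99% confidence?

n = z²p(1-p)/E² = 2.576²×0.83×0.17/0.055² = 309.5 → n = 310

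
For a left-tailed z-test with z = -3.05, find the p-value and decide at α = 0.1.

p = P(Z < -3.05) = Φ(-3.05) ≈ 0.0011. Since p < 0.1, reject H₀ (significant) at α = 0.1.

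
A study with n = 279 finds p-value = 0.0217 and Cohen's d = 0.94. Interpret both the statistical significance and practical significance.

Statistically significant (p = 0.0217 < 0.05). Cohen's d = 0.94 indicates a large effect size. Both statistical and practical significance should be considered.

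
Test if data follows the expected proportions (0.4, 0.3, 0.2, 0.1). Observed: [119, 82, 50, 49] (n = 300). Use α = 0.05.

Expected: [120.0, 90.0, 60.0, 30.0]. χ² = 14.419. df = 3, critical = 7.815. Reject H₀.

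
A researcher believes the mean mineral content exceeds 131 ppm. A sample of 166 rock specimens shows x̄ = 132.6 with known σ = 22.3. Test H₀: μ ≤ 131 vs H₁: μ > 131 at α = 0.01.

z = 0.924. Critical value: 2.33. Fail to reject H₀.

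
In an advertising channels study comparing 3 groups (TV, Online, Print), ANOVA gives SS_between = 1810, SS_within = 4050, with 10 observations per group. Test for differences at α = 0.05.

df_between = 2, df_within = 27. F = MS_between/MS_within = 905.0/150.0 = 6.033. F_crit ≈ 3.354. Reject H₀. At least one mean differs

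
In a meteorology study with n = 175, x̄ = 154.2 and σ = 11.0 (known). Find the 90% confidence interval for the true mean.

CI = x̄ ± z*(σ/√n) = 154.2 ± 1.645(11.0/√175) = 154.2 ± 1.37 = (152.83, 155.57)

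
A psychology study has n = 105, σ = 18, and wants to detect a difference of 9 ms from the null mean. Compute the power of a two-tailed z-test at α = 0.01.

SE = σ/√n = 18/√105 = 1.757. Non-centrality λ = d/SE = 9/1.757 = 5.123. Power ≈ Φ(λ - z_{α/2}) = Φ(5.123 - 2.576) = Φ(2.547) = 0.995.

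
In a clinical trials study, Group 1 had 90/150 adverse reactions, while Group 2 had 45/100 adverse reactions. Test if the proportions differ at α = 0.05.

p̂₁ = 0.6, p̂₂ = 0.45, pooled p̂ = 0.54. z = 2.331. Critical: ±1.96. Reject H₀.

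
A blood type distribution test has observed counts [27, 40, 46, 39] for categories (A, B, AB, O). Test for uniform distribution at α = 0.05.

Expected = 38 each. χ² = Σ(O-E)²/E = 5.0. df = 3, critical value = 7.815. Fail to reject H₀.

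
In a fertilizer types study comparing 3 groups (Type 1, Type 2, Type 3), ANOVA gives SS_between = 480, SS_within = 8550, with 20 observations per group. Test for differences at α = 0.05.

df_between = 2, df_within = 57. F = MS_between/MS_within = 240.0/150.0 = 1.6. F_crit ≈ 3.159. Fail to reject H₀.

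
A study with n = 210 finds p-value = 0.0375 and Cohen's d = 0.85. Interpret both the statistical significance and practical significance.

Statistically significant (p = 0.0375 < 0.05). Cohen's d = 0.85 indicates a large effect size. Both statistical and practical significance should be considered.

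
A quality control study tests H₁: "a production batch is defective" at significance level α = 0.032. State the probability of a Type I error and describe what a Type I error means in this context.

P(Type I error) = α = 0.032. A Type I error is rejecting H₀ when H₀ is actually true (false positive) — here, concluding that a production batch is defective when in fact this is not the case. Consequence: scrapping a good batch — wasted material and cost for no reason.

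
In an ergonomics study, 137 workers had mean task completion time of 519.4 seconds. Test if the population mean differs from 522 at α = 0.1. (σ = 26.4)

z = (x̄ - μ₀)/(σ/√n) = (519.4 - 522)/(26.4/√137) = -1.153. Critical value: ±1.645. Since |-1.153| ≤ 1.645, Fail to reject H₀.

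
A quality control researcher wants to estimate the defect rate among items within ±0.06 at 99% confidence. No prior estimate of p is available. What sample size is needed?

Conservative approach: use p = 0.5 (maximizes p(1-p) = 0.25). n = z²(0.25)/E² = 2.576²×0.25/0.06² = 460.8 → n = 461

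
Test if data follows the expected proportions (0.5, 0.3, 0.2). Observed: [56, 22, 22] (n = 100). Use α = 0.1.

Expected: [50.0, 30.0, 20.0]. χ² = 3.053. df = 2, critical = 4.605. Fail to reject H₀.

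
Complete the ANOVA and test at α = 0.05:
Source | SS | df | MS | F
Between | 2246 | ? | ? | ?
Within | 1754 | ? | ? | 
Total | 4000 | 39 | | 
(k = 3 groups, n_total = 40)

df_between = 2, df_within = 37. MS_between = 1123.0, MS_within = 47.41. F = 23.689, F_crit ≈ 3.252. Reject H₀.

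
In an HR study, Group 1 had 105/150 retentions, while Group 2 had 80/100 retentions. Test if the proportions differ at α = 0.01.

p̂₁ = 0.7, p̂₂ = 0.8, pooled p̂ = 0.74. z = -1.766. Critical: ±2.576. Fail to reject H₀.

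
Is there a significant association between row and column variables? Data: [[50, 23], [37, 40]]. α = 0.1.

χ² = 6.428. df = 1, critical = 2.706. Reject H₀. Variables are dependent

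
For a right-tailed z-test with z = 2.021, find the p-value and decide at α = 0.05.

p = P(Z > 2.021) = 1 - Φ(2.021) ≈ 0.0216. Since p < 0.05, reject H₀ (significant) at α = 0.05.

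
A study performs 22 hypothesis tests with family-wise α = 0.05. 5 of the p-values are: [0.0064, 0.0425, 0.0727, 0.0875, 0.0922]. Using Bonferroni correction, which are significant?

Bonferroni α = 0.05/22 = 0.00227. None of the given p-values are significant.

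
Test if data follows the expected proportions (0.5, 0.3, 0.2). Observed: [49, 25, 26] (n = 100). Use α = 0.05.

Expected: [50.0, 30.0, 20.0]. χ² = 2.653. df = 2, critical = 5.991. Fail to reject H₀.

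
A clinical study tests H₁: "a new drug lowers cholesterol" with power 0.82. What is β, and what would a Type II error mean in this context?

β = 1 - power = 1 - 0.82 = 0.18. A Type II error is failing to reject H₀ when H₀ is false (false negative) — here, failing to conclude that a new drug lowers cholesterol when in fact it is true. Consequence: shelving an effective drug — patients miss out on a treatment that would have helped.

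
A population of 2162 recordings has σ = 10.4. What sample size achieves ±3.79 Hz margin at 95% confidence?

Without FPC: n₀ = (1.96×10.4/3.79)² = 28.927. With FPC: n = n₀N/(n₀+N-1) = 28.6 → n = 29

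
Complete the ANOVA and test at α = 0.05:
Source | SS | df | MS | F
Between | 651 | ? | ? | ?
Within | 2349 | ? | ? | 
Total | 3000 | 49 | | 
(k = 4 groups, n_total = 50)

df_between = 3, df_within = 46. MS_between = 217.0, MS_within = 51.07. F = 4.249, F_crit ≈ 2.807. Reject H₀.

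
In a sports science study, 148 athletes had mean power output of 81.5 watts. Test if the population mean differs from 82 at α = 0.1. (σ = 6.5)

z = (x̄ - μ₀)/(σ/√n) = (81.5 - 82)/(6.5/√148) = -0.936. Critical value: ±1.645. Since |-0.936| ≤ 1.645, Fail to reject H₀.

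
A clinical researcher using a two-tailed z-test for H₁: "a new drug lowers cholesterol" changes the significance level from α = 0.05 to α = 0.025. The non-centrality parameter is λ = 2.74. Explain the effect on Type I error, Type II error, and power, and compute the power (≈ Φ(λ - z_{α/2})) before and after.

Decreasing α from 0.05 to 0.025:
• Type I error rate decreases (α is the Type I rate by definition).
• Critical value moves from z_{α/2} = 1.96 to 2.241, so power = Φ(λ - z_{α/2}) goes from Φ(2.74 - 1.96) = 0.782 to Φ(2.74 - 2.241) = 0.691.
• Type II error rate β = 1 - power therefore increases (0.218 → 0.309).
Appropriate when false positives are costly — here, approving an ineffective drug — patients take a useless medication and may skip effective alternatives.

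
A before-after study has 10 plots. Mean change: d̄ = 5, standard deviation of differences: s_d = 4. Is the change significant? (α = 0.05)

t = d̄/(s_d/√n) = 5/(4/√10) = 3.953. df = 9, critical t = ±2.262. Reject H₀.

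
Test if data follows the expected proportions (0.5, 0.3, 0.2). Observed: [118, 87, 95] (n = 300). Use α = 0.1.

Expected: [150.0, 90.0, 60.0]. χ² = 27.343. df = 2, critical = 4.605. Reject H₀.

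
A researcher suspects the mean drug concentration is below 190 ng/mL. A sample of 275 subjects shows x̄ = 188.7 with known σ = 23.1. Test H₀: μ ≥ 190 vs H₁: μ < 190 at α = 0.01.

z = -0.933. Critical value: -2.33. Fail to reject H₀.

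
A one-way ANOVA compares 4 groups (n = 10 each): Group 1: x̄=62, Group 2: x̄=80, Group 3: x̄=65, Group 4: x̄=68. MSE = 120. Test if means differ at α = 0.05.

Grand mean = 68.75. SS_between = 1867.5, MS_between = 622.5. F = 5.188, F_crit ≈ 2.866. Reject H₀.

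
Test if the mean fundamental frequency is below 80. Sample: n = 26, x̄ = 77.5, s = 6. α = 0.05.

t = (77.5 - 80)/(6/√26) = -2.125, df = 25. Critical t = -1.708. Reject H₀.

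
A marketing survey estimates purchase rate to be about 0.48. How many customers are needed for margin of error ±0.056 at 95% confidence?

n = z²p(1-p)/E² = 1.96²×0.48×0.52/0.056² = 305.8 → n = 306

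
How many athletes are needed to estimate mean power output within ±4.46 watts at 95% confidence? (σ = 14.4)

n = (z*σ/E)² = (1.96×14.4/4.46)² = 40.05 → n = 41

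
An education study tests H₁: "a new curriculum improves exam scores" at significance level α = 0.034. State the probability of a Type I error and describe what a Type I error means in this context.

P(Type I error) = α = 0.034. A Type I error is rejecting H₀ when H₀ is actually true (false positive) — here, concluding that a new curriculum improves exam scores when in fact this is not the case. Consequence: adopting a curriculum that gives no real benefit — disruption for nothing.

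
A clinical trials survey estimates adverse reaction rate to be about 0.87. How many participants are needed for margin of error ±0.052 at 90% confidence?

n = z²p(1-p)/E² = 1.645²×0.87×0.13/0.052² = 113.2 → n = 114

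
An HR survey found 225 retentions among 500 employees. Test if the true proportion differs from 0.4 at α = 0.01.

p̂ = 0.45, p₀ = 0.4. z = (p̂ - p₀)/√(p₀(1-p₀)/n) = 2.282. Critical: ±2.576. Fail to reject H₀.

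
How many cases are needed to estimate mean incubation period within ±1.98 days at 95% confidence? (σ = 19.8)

n = (z*σ/E)² = (1.96×19.8/1.98)² = 384.2 → n = 385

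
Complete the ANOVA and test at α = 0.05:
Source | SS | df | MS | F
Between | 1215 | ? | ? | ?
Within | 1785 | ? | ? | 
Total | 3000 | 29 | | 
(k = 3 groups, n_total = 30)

df_between = 2, df_within = 27. MS_between = 607.5, MS_within = 66.11. F = 9.189, F_crit ≈ 3.354. Reject H₀.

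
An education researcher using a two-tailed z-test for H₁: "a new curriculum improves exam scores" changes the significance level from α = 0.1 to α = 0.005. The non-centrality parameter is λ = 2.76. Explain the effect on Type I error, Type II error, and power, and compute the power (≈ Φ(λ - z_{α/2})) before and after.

Decreasing α from 0.1 to 0.005:
• Type I error rate decreases (α is the Type I rate by definition).
• Critical value moves from z_{α/2} = 1.645 to 2.807, so power = Φ(λ - z_{α/2}) goes from Φ(2.76 - 1.645) = 0.868 to Φ(2.76 - 2.807) = 0.481.
• Type II error rate β = 1 - power therefore increases (0.132 → 0.519).
Appropriate when false positives are costly — here, adopting a curriculum that gives no real benefit — disruption for nothing.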